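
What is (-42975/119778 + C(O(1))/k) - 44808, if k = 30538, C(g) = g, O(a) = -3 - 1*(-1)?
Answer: -27316524020303/609630094 ≈ -44808.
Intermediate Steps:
O(a) = -2 (O(a) = -3 + 1 = -2)
(-42975/119778 + C(O(1))/k) - 44808 = (-42975/119778 - 2/30538) - 44808 = (-42975*1/119778 - 2*1/30538) - 44808 = (-14325/39926 - 1/15269) - 44808 = -218768351/609630094 - 44808 = -27316524020303/609630094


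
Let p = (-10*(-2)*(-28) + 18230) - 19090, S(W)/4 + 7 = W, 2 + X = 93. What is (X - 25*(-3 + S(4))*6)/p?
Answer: -2341/1420 ≈ -1.6486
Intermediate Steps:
X = 91 (X = -2 + 93 = 91)
S(W) = -28 + 4*W
p = -1420 (p = (20*(-28) + 18230) - 19090 = (-560 + 18230) - 19090 = 17670 - 19090 = -1420)
(X - 25*(-3 + S(4))*6)/p = (91 - 25*(-3 + (-28 + 4*4))*6)/(-1420) = (91 - 25*(-3 + (-28 + 16))*6)*(-1/1420) = (91 - 25*(-3 - 12)*6)*(-1/1420) = (91 - (-375)*6)*(-1/1420) = (91 - 25*(-90))*(-1/1420) = (91 + 2250)*(-1/1420) = 2341*(-1/1420) = -2341/1420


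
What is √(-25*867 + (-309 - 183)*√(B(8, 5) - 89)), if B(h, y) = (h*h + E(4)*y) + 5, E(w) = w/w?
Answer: √(-21675 - 492*I*√15) ≈ 6.4652 - 147.37*I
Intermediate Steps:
E(w) = 1
B(h, y) = 5 + y + h² (B(h, y) = (h*h + 1*y) + 5 = (h² + y) + 5 = (y + h²) + 5 = 5 + y + h²)
√(-25*867 + (-309 - 183)*√(B(8, 5) - 89)) = √(-25*867 + (-309 - 183)*√((5 + 5 + 8²) - 89)) = √(-21675 - 492*√((5 + 5 + 64) - 89)) = √(-21675 - 492*√(74 - 89)) = √(-21675 - 492*I*√15)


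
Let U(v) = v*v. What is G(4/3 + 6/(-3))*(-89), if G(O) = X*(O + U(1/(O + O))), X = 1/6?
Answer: 445/288 ≈ 1.5451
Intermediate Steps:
U(v) = v**2
X = 1/6 ≈ 0.16667
G(O) = O/6 + 1/(24*O**2) (G(O) = (O + (1/(O + O))**2)/6 = (O + (1/(2*O))**2)/6 = (O + 1/(4*O**2))/6 = O/6 + 1/(24*O**2))
G(4/3 + 6/(-3))*(-89) = ((4/3 + 6/(-3))/6 + 1/(24*(4/3 + 6/(-3))**2))*(-89) = ((4*(1/3) + 6*(-1/3))/6 + 1/(24*(4*(1/3) + 6*(-1/3))**2))*(-89) = ((4/3 - 2)/6 + 1/(24*(4/3 - 2)**2))*(-89) = ((1/6)*(-2/3) + 1/(24*(-2/3)**2))*(-89) = (-1/9 + (1/24)*(9/4))*(-89) = (-1/9 + 3/32)*(-89) = -5/288*(-89) = 445/288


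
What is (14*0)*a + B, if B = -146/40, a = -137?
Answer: -73/20 ≈ -3.6500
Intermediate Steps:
B = -73/20 (B = -146*1/40 = -73/20 ≈ -3.6500)
(14*0)*a + B = (14*0)*(-137) - 73/20 = 0*(-137) - 73/20 = 0 - 73/20 = -73/20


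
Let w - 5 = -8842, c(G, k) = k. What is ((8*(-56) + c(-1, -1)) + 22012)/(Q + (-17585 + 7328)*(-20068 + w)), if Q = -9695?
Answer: 21563/296468890 ≈ 7.2733e-5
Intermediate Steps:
w = -8837 (w = 5 - 8842 = -8837)
((8*(-56) + c(-1, -1)) + 22012)/(Q + (-17585 + 7328)*(-20068 + w)) = ((8*(-56) - 1) + 22012)/(-9695 + (-17585 + 7328)*(-20068 - 8837)) = ((-448 - 1) + 22012)/(-9695 - 10257*(-28905)) = (-449 + 22012)/(-9695 + 296478585) = 21563/296468890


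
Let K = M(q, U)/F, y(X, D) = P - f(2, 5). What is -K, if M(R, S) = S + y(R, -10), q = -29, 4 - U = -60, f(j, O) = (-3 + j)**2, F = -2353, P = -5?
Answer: 58/2353 ≈ 0.024649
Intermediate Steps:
U = 64 (U = 4 - 1*(-60) = 4 + 60 = 64)
y(X, D) = -6 (y(X, D) = -5 - (-3 + 2)**2 = -5 - 1*(-1)**2 = -5 - 1*1 = -5 - 1 = -6)
M(R, S) = -6 + S (M(R, S) = S - 6 = -6 + S)
K = -58/2353 (K = (-6 + 64)/(-2353) = 58*(-1/2353) = -58/2353 ≈ -0.024649)
-K = -1*(-58/2353) = 58/2353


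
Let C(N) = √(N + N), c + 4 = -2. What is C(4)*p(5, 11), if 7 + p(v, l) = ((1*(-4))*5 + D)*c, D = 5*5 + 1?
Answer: -86*√2 ≈ -121.62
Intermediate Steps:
D = 26 (D = 25 + 1 = 26)
c = -6 (c = -4 - 2 = -6)
C(N) = √2*√N (C(N) = √(2*N) = √2*√N)
p(v, l) = -43 (p(v, l) = -7 + ((1*(-4))*5 + 26)*(-6) = -7 + (-4*5 + 26)*(-6) = -7 + (-20 + 26)*(-6) = -7 + 6*(-6) = -7 - 36 = -43)
C(4)*p(5, 11) = (√2*√4)*(-43) = (√2*2)*(-43) = (2*√2)*(-43) = -86*√2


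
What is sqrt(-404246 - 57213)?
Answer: I*sqrt(461459) ≈ 679.31*I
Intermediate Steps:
sqrt(-404246 - 57213) = sqrt(-461459) = I*sqrt(461459)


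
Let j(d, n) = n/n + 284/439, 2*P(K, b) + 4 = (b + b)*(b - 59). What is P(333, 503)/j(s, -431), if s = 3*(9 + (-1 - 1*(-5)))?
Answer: 98041870/723 ≈ 1.3560e+5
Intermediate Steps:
P(K, b) = -2 + b*(-59 + b) (P(K, b) = -2 + ((b + b)*(b - 59))/2 = -2 + ((2*b)*(-59 + b))/2 = -2 + (2*b*(-59 + b))/2 = -2 + b*(-59 + b))
s = 39 (s = 3*(9 + (-1 + 5)) = 3*(9 + 4) = 3*13 = 39)
j(d, n) = 723/439 (j(d, n) = 1 + 284*(1/439) = 1 + 284/439 = 723/439)
P(333, 503)/j(s, -431) = (-2 + 503**2 - 59*503)/(723/439) = (-2 + 253009 - 29677)*(439/723) = 223330*(439/723) = 98041870/723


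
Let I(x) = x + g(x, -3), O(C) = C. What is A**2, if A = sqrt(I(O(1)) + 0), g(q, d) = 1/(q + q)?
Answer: 3/2 ≈ 1.5000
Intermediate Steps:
g(q, d) = 1/(2*q)
I(x) = x + 1/(2*x)
A = sqrt(6)/2 (A = sqrt((1 + (1/2)/1) + 0) = sqrt((1 + (1/2)*1) + 0) = sqrt((1 + 1/2) + 0) = sqrt(3/2 + 0) = sqrt(3/2) = sqrt(6)/2 ≈ 1.2247)
A**2 = (sqrt(6)/2)**2 = 3/2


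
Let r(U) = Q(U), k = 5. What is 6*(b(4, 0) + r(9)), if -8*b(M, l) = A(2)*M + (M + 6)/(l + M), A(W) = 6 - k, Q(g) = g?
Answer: 393/8 ≈ 49.125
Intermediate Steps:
A(W) = 1 (A(W) = 6 - 1*5 = 6 - 5 = 1)
r(U) = U
b(M, l) = -M/8 - (6 + M)/(8*(M + l)) (b(M, l) = -(1*M + (M + 6)/(l + M))/8 = -(M + (6 + M)/(M + l))/8 = -M/8 - (6 + M)/(8*(M + l)))
6*(b(4, 0) + r(9)) = 6*((-6 - 1*4 - 1*4² - 1*4*0)/(8*(4 + 0)) + 9) = 6*((⅛)*(-6 - 4 - 1*16 + 0)/4 + 9) = 6*((⅛)*(¼)*(-6 - 4 - 16 + 0) + 9) = 6*((⅛)*(¼)*(-26) + 9) = 6*(-13/16 + 9) = 6*(131/16) = 393/8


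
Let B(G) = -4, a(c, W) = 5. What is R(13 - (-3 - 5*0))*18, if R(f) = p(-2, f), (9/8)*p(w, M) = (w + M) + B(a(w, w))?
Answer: 160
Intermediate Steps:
p(w, M) = -32/9 + 8*M/9 + 8*w/9 (p(w, M) = 8*((w + M) - 4)/9 = 8*((M + w) - 4)/9 = 8*(-4 + M + w)/9 = -32/9 + 8*M/9 + 8*w/9)
R(f) = -16/3 + 8*f/9 (R(f) = -32/9 + 8*f/9 + (8/9)*(-2) = -32/9 + 8*f/9 - 16/9 = -16/3 + 8*f/9)
R(13 - (-3 - 5*0))*18 = (-16/3 + 8*(13 - (-3 - 5*0))/9)*18 = (-16/3 + 8*(13 - (-3 + 0))/9)*18 = (-16/3 + 8*(13 - 1*(-3))/9)*18 = (-16/3 + 8*(13 + 3)/9)*18 = (-16/3 + (8/9)*16)*18 = (-16/3 + 128/9)*18 = (80/9)*18 = 160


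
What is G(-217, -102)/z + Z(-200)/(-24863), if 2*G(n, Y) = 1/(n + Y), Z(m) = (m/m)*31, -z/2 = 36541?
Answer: -1445390933/1159270094708 ≈ -0.0012468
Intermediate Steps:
z = -73082 (z = -2*36541 = -73082)
Z(m) = 31 (Z(m) = 1*31 = 31)
G(n, Y) = 1/(2*(Y + n)) (G(n, Y) = 1/(2*(n + Y)) = 1/(2*(Y + n)))
G(-217, -102)/z + Z(-200)/(-24863) = (1/(2*(-102 - 217)))/(-73082) + 31/(-24863) = ((½)/(-319))*(-1/73082) + 31*(-1/24863) = ((½)*(-1/319))*(-1/73082) - 31/24863 = -1/638*(-1/73082) - 31/24863 = 1/46626316 - 31/24863 = -1445390933/1159270094708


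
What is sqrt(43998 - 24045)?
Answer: 3*sqrt(2217) ≈ 141.26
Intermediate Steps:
sqrt(43998 - 24045) = sqrt(19953) = 3*sqrt(2217)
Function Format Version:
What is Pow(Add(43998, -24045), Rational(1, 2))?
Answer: Mul(3, Pow(2217, Rational(1, 2))) ≈ 141.26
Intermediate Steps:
Pow(Add(43998, -24045), Rational(1, 2)) = Pow(19953, Rational(1, 2)) = Mul(3, Pow(2217, Rational(1, 2)))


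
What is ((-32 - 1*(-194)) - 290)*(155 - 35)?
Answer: -15360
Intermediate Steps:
((-32 - 1*(-194)) - 290)*(155 - 35) = ((-32 + 194) - 290)*120 = (162 - 290)*120 = -128*120 = -15360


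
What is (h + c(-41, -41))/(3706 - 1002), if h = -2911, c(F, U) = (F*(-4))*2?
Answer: -2583/2704 ≈ -0.95525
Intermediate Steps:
c(F, U) = -8*F (c(F, U) = -4*F*2 = -8*F)
(h + c(-41, -41))/(3706 - 1002) = (-2911 - 8*(-41))/(3706 - 1002) = (-2911 + 328)/2704 = -2583*1/2704 = -2583/2704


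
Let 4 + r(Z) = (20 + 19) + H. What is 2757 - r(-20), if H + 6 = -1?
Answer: 2729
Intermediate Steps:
H = -7 (H = -6 - 1 = -7)
r(Z) = 28 (r(Z) = -4 + ((20 + 19) - 7) = -4 + (39 - 7) = -4 + 32 = 28)
2757 - r(-20) = 2757 - 1*28 = 2757 - 28 = 2729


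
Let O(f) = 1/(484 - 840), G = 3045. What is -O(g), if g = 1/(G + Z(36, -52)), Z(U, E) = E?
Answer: 1/356 ≈ 0.0028090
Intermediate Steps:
g = 1/2993 (g = 1/(3045 - 52) = 1/2993 ≈ 0.00033411)
O(f) = -1/356 (O(f) = 1/(-356) = -1/356)
-O(g) = -1*(-1/356) = 1/356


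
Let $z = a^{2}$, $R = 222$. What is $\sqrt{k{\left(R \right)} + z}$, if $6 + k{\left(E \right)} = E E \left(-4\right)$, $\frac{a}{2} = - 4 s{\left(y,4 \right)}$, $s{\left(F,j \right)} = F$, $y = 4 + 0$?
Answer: $i \sqrt{196118} \approx 442.85 i$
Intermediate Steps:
$y = 4$
$a = -32$ ($a = 2 \left(\left(-4\right) 4\right) = 2 \left(-16\right) = -32$)
$k{\left(E \right)} = -6 - 4 E^{2}$ ($k{\left(E \right)} = -6 + E E \left(-4\right) = -6 + E^{2} \left(-4\right) = -6 - 4 E^{2}$)
$z = 1024$ ($z = \left(-32\right)^{2} = 1024$)
$\sqrt{k{\left(R \right)} + z} = \sqrt{\left(-6 - 4 \cdot 222^{2}\right) + 1024} = \sqrt{\left(-6 - 197136\right) + 1024} = \sqrt{-197142 + 1024} = \sqrt{-196118} = i \sqrt{196118}$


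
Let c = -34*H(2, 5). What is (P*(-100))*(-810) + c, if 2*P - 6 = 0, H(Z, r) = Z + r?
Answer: 242762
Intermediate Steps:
P = 3 (P = 3 + (1/2)*0 = 3 + 0 = 3)
c = -238 (c = -34*(2 + 5) = -34*7 = -238)
(P*(-100))*(-810) + c = (3*(-100))*(-810) - 238 = -300*(-810) - 238 = 243000 - 238 = 242762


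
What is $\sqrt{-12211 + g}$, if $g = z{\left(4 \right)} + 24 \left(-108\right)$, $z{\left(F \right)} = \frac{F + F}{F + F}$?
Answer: $i \sqrt{14802} \approx 121.66 i$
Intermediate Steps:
$z{\left(F \right)} = 1$ ($z{\left(F \right)} = \frac{2 F}{2 F} = 2 F \frac{1}{2 F} = 1$)
$g = -2591$ ($g = 1 + 24 \left(-108\right) = 1 - 2592 = -2591$)
$\sqrt{-12211 + g} = \sqrt{-12211 - 2591} = \sqrt{-14802} = i \sqrt{14802}$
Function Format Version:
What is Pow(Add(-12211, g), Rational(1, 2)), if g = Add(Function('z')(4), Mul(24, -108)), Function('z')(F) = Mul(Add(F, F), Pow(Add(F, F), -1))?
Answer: Mul(I, Pow(14802, Rational(1, 2))) ≈ Mul(121.66, I)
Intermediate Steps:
Function('z')(F) = 1 (Function('z')(F) = Mul(Mul(2, F), Pow(Mul(2, F), -1)) = Mul(Mul(2, F), Mul(Rational(1, 2), Pow(F, -1))) = 1)
g = -2591 (g = Add(1, Mul(24, -108)) = Add(1, -2592) = -2591)
Pow(Add(-12211, g), Rational(1, 2)) = Pow(Add(-12211, -2591), Rational(1, 2)) = Pow(-14802, Rational(1, 2)) = Mul(I, Pow(14802, Rational(1, 2)))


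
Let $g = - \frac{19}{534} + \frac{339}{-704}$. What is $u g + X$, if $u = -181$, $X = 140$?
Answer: $\frac{43908901}{187968} \approx 233.6$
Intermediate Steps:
$g = - \frac{97201}{187968}$ ($g = \left(-19\right) \frac{1}{534} + 339 \left(- \frac{1}{704}\right) = - \frac{19}{534} - \frac{339}{704} = - \frac{97201}{187968} \approx -0.51711$)
$u g + X = \left(-181\right) \left(- \frac{97201}{187968}\right) + 140 = \frac{17593381}{187968} + 140 = \frac{43908901}{187968}$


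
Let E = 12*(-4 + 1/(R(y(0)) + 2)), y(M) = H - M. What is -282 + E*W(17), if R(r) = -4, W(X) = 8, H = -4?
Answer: -714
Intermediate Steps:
y(M) = -4 - M
E = -54 (E = 12*(-4 + 1/(-4 + 2)) = 12*(-4 + 1/(-2)) = 12*(-4 - 1/2) = 12*(-9/2) = -54)
-282 + E*W(17) = -282 - 54*8 = -282 - 432 = -714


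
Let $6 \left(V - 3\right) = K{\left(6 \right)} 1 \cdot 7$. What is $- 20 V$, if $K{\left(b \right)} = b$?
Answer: $-200$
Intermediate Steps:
$V = 10$ ($V = 3 + \frac{6 \cdot 1 \cdot 7}{6} = 3 + \frac{6 \cdot 7}{6} = 3 + \frac{1}{6} \cdot 42 = 3 + 7 = 10$)
$- 20 V = \left(-20\right) 10 = -200$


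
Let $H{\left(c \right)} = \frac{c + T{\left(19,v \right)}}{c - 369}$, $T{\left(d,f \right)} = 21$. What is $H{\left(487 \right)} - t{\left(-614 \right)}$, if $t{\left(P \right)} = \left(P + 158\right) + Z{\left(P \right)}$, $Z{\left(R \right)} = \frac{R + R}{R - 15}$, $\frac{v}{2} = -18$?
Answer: $\frac{17009930}{37111} \approx 458.35$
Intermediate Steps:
$v = -36$ ($v = 2 \left(-18\right) = -36$)
$Z{\left(R \right)} = \frac{2 R}{-15 + R}$
$H{\left(c \right)} = \frac{21 + c}{-369 + c}$ ($H{\left(c \right)} = \frac{c + 21}{c - 369} = \frac{21 + c}{-369 + c}$)
$t{\left(P \right)} = 158 + P + \frac{2 P}{-15 + P}$ ($t{\left(P \right)} = \left(P + 158\right) + \frac{2 P}{-15 + P} = \left(158 + P\right) + \frac{2 P}{-15 + P} = 158 + P + \frac{2 P}{-15 + P}$)
$H{\left(487 \right)} - t{\left(-614 \right)} = \frac{21 + 487}{-369 + 487} - \frac{-2370 + \left(-614\right)^{2} + 145 \left(-614\right)}{-15 - 614} = \frac{1}{118} \cdot 508 - \frac{-2370 + 376996 - 89030}{-629} = \frac{1}{118} \cdot 508 - \left(- \frac{1}{629}\right) 285596 = \frac{254}{59} - - \frac{285596}{629} = \frac{254}{59} + \frac{285596}{629} = \frac{17009930}{37111}$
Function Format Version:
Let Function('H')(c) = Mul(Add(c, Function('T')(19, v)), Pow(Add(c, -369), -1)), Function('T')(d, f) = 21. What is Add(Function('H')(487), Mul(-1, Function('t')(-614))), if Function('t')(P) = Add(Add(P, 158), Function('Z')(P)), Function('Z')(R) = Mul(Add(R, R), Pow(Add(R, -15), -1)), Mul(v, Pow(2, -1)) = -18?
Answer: Rational(17009930, 37111) ≈ 458.35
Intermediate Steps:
v = -36 (v = Mul(2, -18) = -36)
Function('Z')(R) = Mul(2, R, Pow(Add(-15, R), -1)) (Function('Z')(R) = Mul(Mul(2, R), Pow(Add(-15, R), -1)) = Mul(2, R, Pow(Add(-15, R), -1)))
Function('H')(c) = Mul(Pow(Add(-369, c), -1), Add(21, c)) (Function('H')(c) = Mul(Add(c, 21), Pow(Add(c, -369), -1)) = Mul(Add(21, c), Pow(Add(-369, c), -1)) = Mul(Pow(Add(-369, c), -1), Add(21, c)))
Function('t')(P) = Add(158, P, Mul(2, P, Pow(Add(-15, P), -1))) (Function('t')(P) = Add(Add(P, 158), Mul(2, P, Pow(Add(-15, P), -1))) = Add(Add(158, P), Mul(2, P, Pow(Add(-15, P), -1))) = Add(158, P, Mul(2, P, Pow(Add(-15, P), -1))))
Add(Function('H')(487), Mul(-1, Function('t')(-614))) = Add(Mul(Pow(Add(-369, 487), -1), Add(21, 487)), Mul(-1, Mul(Pow(Add(-15, -614), -1), Add(-2370, Pow(-614, 2), Mul(145, -614))))) = Add(Mul(Pow(118, -1), 508), Mul(-1, Mul(Pow(-629, -1), Add(-2370, 376996, -89030)))) = Add(Mul(Rational(1, 118), 508), Mul(-1, Mul(Rational(-1, 629), 285596))) = Add(Rational(254, 59), Mul(-1, Rational(-285596, 629))) = Add(Rational(254, 59), Rational(285596, 629)) = Rational(17009930, 37111)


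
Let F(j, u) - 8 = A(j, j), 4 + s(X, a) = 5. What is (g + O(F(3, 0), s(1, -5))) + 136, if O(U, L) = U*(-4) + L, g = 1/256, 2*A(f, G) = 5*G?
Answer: 19201/256 ≈ 75.004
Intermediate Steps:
A(f, G) = 5*G/2 (A(f, G) = (5*G)/2 = 5*G/2)
s(X, a) = 1 (s(X, a) = -4 + 5 = 1)
F(j, u) = 8 + 5*j/2
g = 1/256 ≈ 0.0039063
O(U, L) = L - 4*U (O(U, L) = -4*U + L = L - 4*U)
(g + O(F(3, 0), s(1, -5))) + 136 = (1/256 + (1 - 4*(8 + (5/2)*3))) + 136 = (1/256 + (1 - 4*(8 + 15/2))) + 136 = (1/256 + (1 - 4*31/2)) + 136 = (1/256 + (1 - 62)) + 136 = (1/256 - 61) + 136 = -15615/256 + 136 = 19201/256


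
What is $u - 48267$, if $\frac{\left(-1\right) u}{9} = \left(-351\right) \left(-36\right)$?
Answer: $-161991$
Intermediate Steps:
$u = -113724$ ($u = - 9 \left(\left(-351\right) \left(-36\right)\right) = \left(-9\right) 12636 = -113724$)
$u - 48267 = -113724 - 48267 = -161991$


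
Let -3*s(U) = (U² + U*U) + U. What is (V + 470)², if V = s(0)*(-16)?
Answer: 220900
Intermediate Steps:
s(U) = -2*U²/3 - U/3 (s(U) = -((U² + U*U) + U)/3 = -((U² + U²) + U)/3 = -(2*U² + U)/3 = -(U + 2*U²)/3 = -2*U²/3 - U/3)
V = 0 (V = -⅓*0*(1 + 2*0)*(-16) = -⅓*0*(1 + 0)*(-16) = -⅓*0*1*(-16) = 0*(-16) = 0)
(V + 470)² = (0 + 470)² = 470² = 220900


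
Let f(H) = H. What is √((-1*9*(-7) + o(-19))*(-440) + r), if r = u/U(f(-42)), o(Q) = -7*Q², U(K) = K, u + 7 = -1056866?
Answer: √217427434/14 ≈ 1053.2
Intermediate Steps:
u = -1056873 (u = -7 - 1056866 = -1056873)
r = 352291/14 (r = -1056873/(-42) = -1056873*(-1/42) = 352291/14 ≈ 25164.)
√((-1*9*(-7) + o(-19))*(-440) + r) = √((-1*9*(-7) - 7*(-19)²)*(-440) + 352291/14) = √((-9*(-7) - 7*361)*(-440) + 352291/14) = √((63 - 2527)*(-440) + 352291/14) = √(-2464*(-440) + 352291/14) = √(1084160 + 352291/14) = √(15530531/14) = √217427434/14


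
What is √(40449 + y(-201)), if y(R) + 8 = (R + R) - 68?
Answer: √39971 ≈ 199.93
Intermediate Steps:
y(R) = -76 + 2*R (y(R) = -8 + ((R + R) - 68) = -8 + (2*R - 68) = -8 + (-68 + 2*R) = -76 + 2*R)
√(40449 + y(-201)) = √(40449 + (-76 + 2*(-201))) = √(40449 + (-76 - 402)) = √(40449 - 478) = √39971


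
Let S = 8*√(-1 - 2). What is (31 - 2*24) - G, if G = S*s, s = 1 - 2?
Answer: -17 + 8*I*√3 ≈ -17.0 + 13.856*I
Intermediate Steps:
s = -1
S = 8*I*√3 (S = 8*√(-3) = 8*(I*√3) = 8*I*√3 ≈ 13.856*I)
G = -8*I*√3 (G = (8*I*√3)*(-1) = -8*I*√3 ≈ -13.856*I)
(31 - 2*24) - G = (31 - 2*24) - (-8)*I*√3 = (31 - 48) + 8*I*√3 = -17 + 8*I*√3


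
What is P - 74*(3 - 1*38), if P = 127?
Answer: 2717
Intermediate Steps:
P - 74*(3 - 1*38) = 127 - 74*(3 - 1*38) = 127 - 74*(3 - 38) = 127 - 74*(-35) = 127 + 2590 = 2717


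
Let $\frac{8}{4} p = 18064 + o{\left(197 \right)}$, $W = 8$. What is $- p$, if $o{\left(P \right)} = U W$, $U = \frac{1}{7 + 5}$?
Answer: $- \frac{27097}{3} \approx -9032.3$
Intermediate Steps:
$U = \frac{1}{12} \approx 0.083333$
$o{\left(P \right)} = \frac{2}{3}$ ($o{\left(P \right)} = \frac{1}{12} \cdot 8 = \frac{2}{3}$)
$p = \frac{27097}{3}$ ($p = \frac{18064 + \frac{2}{3}}{2} = \frac{1}{2} \cdot \frac{54194}{3} = \frac{27097}{3} \approx 9032.3$)
$- p = \left(-1\right) \frac{27097}{3} = - \frac{27097}{3}$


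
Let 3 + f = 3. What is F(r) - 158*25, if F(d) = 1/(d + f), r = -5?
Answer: -19751/5 ≈ -3950.2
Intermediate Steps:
f = 0 (f = -3 + 3 = 0)
F(d) = 1/d (F(d) = 1/(d + 0) = 1/d)
F(r) - 158*25 = 1/(-5) - 158*25 = -1/5 - 3950 = -19751/5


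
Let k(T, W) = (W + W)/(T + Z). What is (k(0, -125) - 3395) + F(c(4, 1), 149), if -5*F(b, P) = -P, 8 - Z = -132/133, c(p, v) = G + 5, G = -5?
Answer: -10145073/2990 ≈ -3393.0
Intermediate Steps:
c(p, v) = 0 (c(p, v) = -5 + 5 = 0)
Z = 1196/133 (Z = 8 - (-132)/133 = 8 - 1*(-132/133) = 8 + 132/133 = 1196/133 ≈ 8.9925)
k(T, W) = 2*W/(1196/133 + T) (k(T, W) = (W + W)/(T + 1196/133) = (2*W)/(1196/133 + T) = 2*W/(1196/133 + T))
F(b, P) = P/5 (F(b, P) = -(-1)*P/5 = P/5)
(k(0, -125) - 3395) + F(c(4, 1), 149) = (266*(-125)/(1196 + 133*0) - 3395) + (⅕)*149 = (266*(-125)/(1196 + 0) - 3395) + 149/5 = (266*(-125)/1196 - 3395) + 149/5 = (266*(-125)*(1/1196) - 3395) + 149/5 = (-16625/598 - 3395) + 149/5 = -2046835/598 + 149/5 = -10145073/2990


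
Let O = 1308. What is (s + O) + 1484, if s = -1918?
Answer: 874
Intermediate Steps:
(s + O) + 1484 = (-1918 + 1308) + 1484 = -610 + 1484 = 874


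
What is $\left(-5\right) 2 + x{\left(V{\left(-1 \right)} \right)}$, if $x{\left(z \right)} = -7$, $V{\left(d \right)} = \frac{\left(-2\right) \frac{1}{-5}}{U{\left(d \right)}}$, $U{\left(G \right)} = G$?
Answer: $-17$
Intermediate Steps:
$V{\left(d \right)} = \frac{2}{5 d}$ ($V{\left(d \right)} = \frac{\left(-2\right) \frac{1}{-5}}{d} = \frac{\left(-2\right) \left(- \frac{1}{5}\right)}{d} = \frac{2}{5 d}$)
$\left(-5\right) 2 + x{\left(V{\left(-1 \right)} \right)} = \left(-5\right) 2 - 7 = -10 - 7 = -17$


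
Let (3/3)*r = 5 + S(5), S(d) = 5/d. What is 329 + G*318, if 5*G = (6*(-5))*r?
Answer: -11119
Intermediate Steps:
r = 6 (r = 5 + 5/5 = 5 + 5*(⅕) = 5 + 1 = 6)
G = -36 (G = ((6*(-5))*6)/5 = (-30*6)/5 = (⅕)*(-180) = -36)
329 + G*318 = 329 - 36*318 = 329 - 11448 = -11119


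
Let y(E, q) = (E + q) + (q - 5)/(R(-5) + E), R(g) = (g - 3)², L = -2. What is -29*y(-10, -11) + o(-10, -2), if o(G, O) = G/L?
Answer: 16810/27 ≈ 622.59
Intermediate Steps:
R(g) = (-3 + g)²
y(E, q) = E + q + (-5 + q)/(64 + E) (y(E, q) = (E + q) + (q - 5)/((-3 - 5)² + E) = (E + q) + (-5 + q)/((-8)² + E) = (E + q) + (-5 + q)/(64 + E) = E + q + (-5 + q)/(64 + E))
o(G, O) = -G/2 (o(G, O) = G/(-2) = G*(-½) = -G/2)
-29*y(-10, -11) + o(-10, -2) = -29*(-5 + (-10)² + 64*(-10) + 65*(-11) - 10*(-11))/(64 - 10) - ½*(-10) = -29*(-5 + 100 - 640 - 715 + 110)/54 + 5 = -29*(-1150)/54 + 5 = -29*(-575/27) + 5 = 16675/27 + 5 = 16810/27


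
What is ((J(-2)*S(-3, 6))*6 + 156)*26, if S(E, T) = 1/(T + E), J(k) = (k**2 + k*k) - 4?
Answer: 4264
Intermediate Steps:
J(k) = -4 + 2*k**2 (J(k) = (k**2 + k**2) - 4 = 2*k**2 - 4 = -4 + 2*k**2)
S(E, T) = 1/(E + T)
((J(-2)*S(-3, 6))*6 + 156)*26 = (((-4 + 2*(-2)**2)/(-3 + 6))*6 + 156)*26 = (((-4 + 2*4)/3)*6 + 156)*26 = (((-4 + 8)*(1/3))*6 + 156)*26 = ((4*(1/3))*6 + 156)*26 = ((4/3)*6 + 156)*26 = (8 + 156)*26 = 164*26 = 4264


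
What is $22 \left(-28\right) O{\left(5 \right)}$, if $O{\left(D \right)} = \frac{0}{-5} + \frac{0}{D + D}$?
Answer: $0$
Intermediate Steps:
$O{\left(D \right)} = 0$ ($O{\left(D \right)} = 0 \left(- \frac{1}{5}\right) + \frac{0}{2 D} = 0 + 0 \frac{1}{2 D} = 0 + 0 = 0$)
$22 \left(-28\right) O{\left(5 \right)} = 22 \left(-28\right) 0 = \left(-616\right) 0 = 0$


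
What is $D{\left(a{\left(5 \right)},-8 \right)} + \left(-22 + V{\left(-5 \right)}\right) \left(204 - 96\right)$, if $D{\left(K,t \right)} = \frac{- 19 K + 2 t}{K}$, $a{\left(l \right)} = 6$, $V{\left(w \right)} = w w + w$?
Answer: $- \frac{713}{3} \approx -237.67$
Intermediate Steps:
$V{\left(w \right)} = w + w^{2}$ ($V{\left(w \right)} = w^{2} + w = w + w^{2}$)
$D{\left(K,t \right)} = \frac{- 19 K + 2 t}{K}$
$D{\left(a{\left(5 \right)},-8 \right)} + \left(-22 + V{\left(-5 \right)}\right) \left(204 - 96\right) = \left(-19 + 2 \left(-8\right) \frac{1}{6}\right) + \left(-22 - 5 \left(1 - 5\right)\right) \left(204 - 96\right) = \left(-19 + 2 \left(-8\right) \frac{1}{6}\right) + \left(-22 - -20\right) 108 = \left(-19 - \frac{8}{3}\right) + \left(-22 + 20\right) 108 = - \frac{65}{3} - 216 = - \frac{713}{3}$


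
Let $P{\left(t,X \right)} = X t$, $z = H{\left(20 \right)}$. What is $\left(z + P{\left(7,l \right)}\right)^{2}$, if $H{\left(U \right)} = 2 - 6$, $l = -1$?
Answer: $121$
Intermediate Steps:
$H{\left(U \right)} = -4$ ($H{\left(U \right)} = 2 - 6 = -4$)
$z = -4$
$\left(z + P{\left(7,l \right)}\right)^{2} = \left(-4 - 7\right)^{2} = \left(-11\right)^{2} = 121$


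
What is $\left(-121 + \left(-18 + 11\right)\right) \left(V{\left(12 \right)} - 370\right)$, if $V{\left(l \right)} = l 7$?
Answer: $36608$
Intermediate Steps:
$V{\left(l \right)} = 7 l$
$\left(-121 + \left(-18 + 11\right)\right) \left(V{\left(12 \right)} - 370\right) = \left(-121 + \left(-18 + 11\right)\right) \left(7 \cdot 12 - 370\right) = \left(-121 - 7\right) \left(84 - 370\right) = \left(-128\right) \left(-286\right) = 36608$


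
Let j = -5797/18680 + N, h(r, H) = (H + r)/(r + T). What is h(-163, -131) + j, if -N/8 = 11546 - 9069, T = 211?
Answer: -92570773/4670 ≈ -19822.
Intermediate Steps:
N = -19816 (N = -8*(11546 - 9069) = -8*2477 = -19816)
h(r, H) = (H + r)/(211 + r) (h(r, H) = (H + r)/(r + 211) = (H + r)/(211 + r))
j = -370168677/18680 (j = -5797/18680 - 19816 = -370168677/18680 ≈ -19816.)
h(-163, -131) + j = (-131 - 163)/(211 - 163) - 370168677/18680 = -294/48 - 370168677/18680 = (1/48)*(-294) - 370168677/18680 = -49/8 - 370168677/18680 = -92570773/4670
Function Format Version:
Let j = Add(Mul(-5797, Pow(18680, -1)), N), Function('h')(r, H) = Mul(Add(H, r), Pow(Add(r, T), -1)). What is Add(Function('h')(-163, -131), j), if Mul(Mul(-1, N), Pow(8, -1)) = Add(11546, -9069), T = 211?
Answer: Rational(-92570773, 4670) ≈ -19822.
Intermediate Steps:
N = -19816 (N = Mul(-8, Add(11546, -9069)) = Mul(-8, 2477) = -19816)
Function('h')(r, H) = Mul(Pow(Add(211, r), -1), Add(H, r)) (Function('h')(r, H) = Mul(Add(H, r), Pow(Add(r, 211), -1)) = Mul(Add(H, r), Pow(Add(211, r), -1)) = Mul(Pow(Add(211, r), -1), Add(H, r)))
j = Rational(-370168677, 18680) (j = Add(Mul(-5797, Pow(18680, -1)), -19816) = Add(Mul(-5797, Rational(1, 18680)), -19816) = Add(Rational(-5797, 18680), -19816) = Rational(-370168677, 18680) ≈ -19816.)
Add(Function('h')(-163, -131), j) = Add(Mul(Pow(Add(211, -163), -1), Add(-131, -163)), Rational(-370168677, 18680)) = Add(Mul(Pow(48, -1), -294), Rational(-370168677, 18680)) = Add(Mul(Rational(1, 48), -294), Rational(-370168677, 18680)) = Add(Rational(-49, 8), Rational(-370168677, 18680)) = Rational(-92570773, 4670)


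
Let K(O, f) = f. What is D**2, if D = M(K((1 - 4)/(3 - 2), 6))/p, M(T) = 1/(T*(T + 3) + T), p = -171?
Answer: 1/105267600 ≈ 9.4996e-9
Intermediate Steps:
M(T) = 1/(T + T*(3 + T)) (M(T) = 1/(T*(3 + T) + T) = 1/(T + T*(3 + T)))
D = -1/10260 (D = (1/(6*(4 + 6)))/(-171) = ((1/6)/10)*(-1/171) = ((1/6)*(1/10))*(-1/171) = (1/60)*(-1/171) = -1/10260 ≈ -9.7466e-5)
D**2 = (-1/10260)**2 = 1/105267600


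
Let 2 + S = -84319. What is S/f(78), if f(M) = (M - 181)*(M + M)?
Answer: 28107/5356 ≈ 5.2478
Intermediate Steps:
S = -84321 (S = -2 - 84319 = -84321)
f(M) = 2*M*(-181 + M) (f(M) = (-181 + M)*(2*M) = 2*M*(-181 + M))
S/f(78) = -84321*1/(156*(-181 + 78)) = -84321/(2*78*(-103)) = -84321/(-16068) = -84321*(-1/16068) = 28107/5356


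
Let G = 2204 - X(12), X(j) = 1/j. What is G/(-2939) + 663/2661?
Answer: -15664261/31282716 ≈ -0.50073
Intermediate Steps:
G = 26447/12 (G = 2204 - 1/12 = 26447/12 ≈ 2203.9)
G/(-2939) + 663/2661 = (26447/12)/(-2939) + 663/2661 = (26447/12)*(-1/2939) + 663*(1/2661) = -26447/35268 + 221/887 = -15664261/31282716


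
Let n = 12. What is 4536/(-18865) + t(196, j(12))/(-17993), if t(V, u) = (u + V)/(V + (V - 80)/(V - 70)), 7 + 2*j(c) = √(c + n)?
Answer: -289359987993/1203162041620 - 63*√6/223221158 ≈ -0.24050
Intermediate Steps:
j(c) = -7/2 + √(12 + c)/2 (j(c) = -7/2 + √(c + 12)/2 = -7/2 + √(12 + c)/2)
t(V, u) = (V + u)/(V + (-80 + V)/(-70 + V))
4536/(-18865) + t(196, j(12))/(-17993) = 4536/(-18865) + ((-1*196² + 70*196 + 70*(-7/2 + √(12 + 12)/2) - 1*196*(-7/2 + √(12 + 12)/2))/(80 - 1*196² + 69*196))/(-17993) = 4536*(-1/18865) + ((-1*38416 + 13720 + 70*(-7/2 + √24/2) - 1*196*(-7/2 + √24/2))/(80 - 1*38416 + 13524))*(-1/17993) = -648/2695 + ((-38416 + 13720 + 70*(-7/2 + (2*√6)/2) - 1*196*(-7/2 + (2*√6)/2))/(80 - 38416 + 13524))*(-1/17993) = -648/2695 + ((-38416 + 13720 + 70*(-7/2 + √6) - 1*196*(-7/2 + √6))/(-24812))*(-1/17993) = -648/2695 - (-38416 + 13720 + (-245 + 70*√6) + (686 - 196*√6))/24812*(-1/17993) = -648/2695 - (-24255 - 126*√6)/24812*(-1/17993) = -648/2695 + (24255/24812 + 63*√6/12406)*(-1/17993) = -648/2695 + (-24255/446442316 - 63*√6/223221158) = -289359987993/1203162041620 - 63*√6/223221158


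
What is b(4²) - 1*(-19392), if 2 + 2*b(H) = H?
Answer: 19399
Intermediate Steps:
b(H) = -1 + H/2
b(4²) - 1*(-19392) = (-1 + (½)*4²) - 1*(-19392) = (-1 + (½)*16) + 19392 = (-1 + 8) + 19392 = 7 + 19392 = 19399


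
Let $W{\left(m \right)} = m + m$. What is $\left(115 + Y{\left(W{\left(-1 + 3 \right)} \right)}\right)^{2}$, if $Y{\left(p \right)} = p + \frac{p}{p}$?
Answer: $14400$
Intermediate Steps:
$W{\left(m \right)} = 2 m$
$Y{\left(p \right)} = 1 + p$ ($Y{\left(p \right)} = p + 1 = 1 + p$)
$\left(115 + Y{\left(W{\left(-1 + 3 \right)} \right)}\right)^{2} = \left(115 + \left(1 + 2 \left(-1 + 3\right)\right)\right)^{2} = \left(115 + \left(1 + 2 \cdot 2\right)\right)^{2} = \left(115 + \left(1 + 4\right)\right)^{2} = \left(115 + 5\right)^{2} = 120^{2} = 14400$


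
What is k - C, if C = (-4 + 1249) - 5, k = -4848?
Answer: -6088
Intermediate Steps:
C = 1240 (C = 1245 - 5 = 1240)
k - C = -4848 - 1*1240 = -4848 - 1240 = -6088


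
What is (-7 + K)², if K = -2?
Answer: 81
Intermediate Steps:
(-7 + K)² = (-7 - 2)² = (-9)² = 81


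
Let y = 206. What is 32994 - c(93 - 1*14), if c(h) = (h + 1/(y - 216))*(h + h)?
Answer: 102639/5 ≈ 20528.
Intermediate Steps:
c(h) = 2*h*(-⅒ + h) (c(h) = (h + 1/(206 - 216))*(h + h) = (h + 1/(-10))*(2*h) = (h - ⅒)*(2*h) = (-⅒ + h)*(2*h) = 2*h*(-⅒ + h))
32994 - c(93 - 1*14) = 32994 - (93 - 1*14)*(-1 + 10*(93 - 1*14))/5 = 32994 - (93 - 14)*(-1 + 10*(93 - 14))/5 = 32994 - 79*(-1 + 10*79)/5 = 32994 - 79*(-1 + 790)/5 = 32994 - 79*789/5 = 32994 - 1*62331/5 = 32994 - 62331/5 = 102639/5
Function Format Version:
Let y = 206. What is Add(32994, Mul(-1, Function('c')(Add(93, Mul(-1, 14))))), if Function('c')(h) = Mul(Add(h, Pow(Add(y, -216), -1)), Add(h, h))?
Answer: Rational(102639, 5) ≈ 20528.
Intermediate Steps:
Function('c')(h) = Mul(2, h, Add(Rational(-1, 10), h)) (Function('c')(h) = Mul(Add(h, Pow(Add(206, -216), -1)), Add(h, h)) = Mul(Add(h, Pow(-10, -1)), Mul(2, h)) = Mul(Add(h, Rational(-1, 10)), Mul(2, h)) = Mul(Add(Rational(-1, 10), h), Mul(2, h)) = Mul(2, h, Add(Rational(-1, 10), h)))
Add(32994, Mul(-1, Function('c')(Add(93, Mul(-1, 14))))) = Add(32994, Mul(-1, Mul(Rational(1, 5), Add(93, Mul(-1, 14)), Add(-1, Mul(10, Add(93, Mul(-1, 14))))))) = Add(32994, Mul(-1, Mul(Rational(1, 5), Add(93, -14), Add(-1, Mul(10, Add(93, -14)))))) = Add(32994, Mul(-1, Mul(Rational(1, 5), 79, Add(-1, Mul(10, 79))))) = Add(32994, Mul(-1, Mul(Rational(1, 5), 79, Add(-1, 790)))) = Add(32994, Mul(-1, Mul(Rational(1, 5), 79, 789))) = Add(32994, Mul(-1, Rational(62331, 5))) = Add(32994, Rational(-62331, 5)) = Rational(102639, 5)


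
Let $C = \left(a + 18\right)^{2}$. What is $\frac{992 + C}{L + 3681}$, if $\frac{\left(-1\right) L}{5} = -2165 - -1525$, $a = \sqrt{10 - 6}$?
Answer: $\frac{1392}{6881} \approx 0.2023$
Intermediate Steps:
$a = 2$ ($a = \sqrt{10 - 6} = \sqrt{4} = 2$)
$C = 400$ ($C = \left(2 + 18\right)^{2} = 20^{2} = 400$)
$L = 3200$ ($L = - 5 \left(-2165 - -1525\right) = - 5 \left(-2165 + 1525\right) = \left(-5\right) \left(-640\right) = 3200$)
$\frac{992 + C}{L + 3681} = \frac{992 + 400}{3200 + 3681} = \frac{1392}{6881}$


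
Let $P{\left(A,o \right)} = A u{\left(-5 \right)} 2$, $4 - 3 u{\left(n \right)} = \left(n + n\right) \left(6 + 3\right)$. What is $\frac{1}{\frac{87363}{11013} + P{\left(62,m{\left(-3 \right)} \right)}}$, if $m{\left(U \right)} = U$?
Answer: $\frac{11013}{42876539} \approx 0.00025685$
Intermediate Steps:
$u{\left(n \right)} = \frac{4}{3} - 6 n$ ($u{\left(n \right)} = \frac{4}{3} - \frac{\left(n + n\right) \left(6 + 3\right)}{3} = \frac{4}{3} - \frac{2 n 9}{3} = \frac{4}{3} - \frac{18 n}{3} = \frac{4}{3} - 6 n$)
$P{\left(A,o \right)} = \frac{188 A}{3}$ ($P{\left(A,o \right)} = A \left(\frac{4}{3} - -30\right) 2 = A \left(\frac{4}{3} + 30\right) 2 = A \frac{94}{3} \cdot 2 = \frac{94 A}{3} \cdot 2 = \frac{188 A}{3}$)
$\frac{1}{\frac{87363}{11013} + P{\left(62,m{\left(-3 \right)} \right)}} = \frac{1}{\frac{87363}{11013} + \frac{188}{3} \cdot 62} = \frac{1}{87363 \cdot \frac{1}{11013} + \frac{11656}{3}} = \frac{1}{\frac{29121}{3671} + \frac{11656}{3}} = \frac{1}{\frac{42876539}{11013}} = \frac{11013}{42876539}$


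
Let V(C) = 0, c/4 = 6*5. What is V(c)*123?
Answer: 0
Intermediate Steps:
c = 120 (c = 4*(6*5) = 4*30 = 120)
V(c)*123 = 0*123 = 0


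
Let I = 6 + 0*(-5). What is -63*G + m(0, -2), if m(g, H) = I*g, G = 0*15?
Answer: 0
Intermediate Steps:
I = 6 (I = 6 + 0 = 6)
G = 0
m(g, H) = 6*g
-63*G + m(0, -2) = -63*0 + 6*0 = 0 + 0 = 0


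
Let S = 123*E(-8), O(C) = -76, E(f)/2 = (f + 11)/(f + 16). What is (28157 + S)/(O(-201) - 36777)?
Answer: -112997/147412 ≈ -0.76654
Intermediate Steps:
E(f) = 2*(11 + f)/(16 + f) (E(f) = 2*((f + 11)/(f + 16)) = 2*((11 + f)/(16 + f)) = 2*(11 + f)/(16 + f))
S = 369/4 (S = 123*(2*(11 - 8)/(16 - 8)) = 123*(2*3/8) = 123*(2*(1/8)*3) = 123*(3/4) = 369/4 ≈ 92.250)
(28157 + S)/(O(-201) - 36777) = (28157 + 369/4)/(-76 - 36777) = (112997/4)/(-36853) = (112997/4)*(-1/36853) = -112997/147412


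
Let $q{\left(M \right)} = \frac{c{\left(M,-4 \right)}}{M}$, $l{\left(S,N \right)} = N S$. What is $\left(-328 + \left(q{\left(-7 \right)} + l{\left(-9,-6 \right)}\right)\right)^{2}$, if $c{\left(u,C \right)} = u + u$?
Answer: $73984$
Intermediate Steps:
$c{\left(u,C \right)} = 2 u$
$q{\left(M \right)} = 2$ ($q{\left(M \right)} = \frac{2 M}{M} = 2$)
$\left(-328 + \left(q{\left(-7 \right)} + l{\left(-9,-6 \right)}\right)\right)^{2} = \left(-328 + \left(2 - -54\right)\right)^{2} = \left(-328 + \left(2 + 54\right)\right)^{2} = \left(-328 + 56\right)^{2} = \left(-272\right)^{2} = 73984$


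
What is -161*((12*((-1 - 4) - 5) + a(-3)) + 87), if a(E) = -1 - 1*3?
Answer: 5957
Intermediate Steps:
a(E) = -4 (a(E) = -1 - 3 = -4)
-161*((12*((-1 - 4) - 5) + a(-3)) + 87) = -161*((12*((-1 - 4) - 5) - 4) + 87) = -161*((12*(-5 - 5) - 4) + 87) = -161*((12*(-10) - 4) + 87) = -161*((-120 - 4) + 87) = -161*(-124 + 87) = -161*(-37) = 5957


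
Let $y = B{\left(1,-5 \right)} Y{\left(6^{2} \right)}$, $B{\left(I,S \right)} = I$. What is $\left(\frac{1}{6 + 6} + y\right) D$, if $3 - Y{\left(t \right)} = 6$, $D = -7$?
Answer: $\frac{245}{12} \approx 20.417$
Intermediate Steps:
$Y{\left(t \right)} = -3$ ($Y{\left(t \right)} = 3 - 6 = -3$)
$y = -3$ ($y = 1 \left(-3\right) = -3$)
$\left(\frac{1}{6 + 6} + y\right) D = \left(\frac{1}{6 + 6} - 3\right) \left(-7\right) = \left(\frac{1}{12} - 3\right) \left(-7\right) = \left(- \frac{35}{12}\right) \left(-7\right) = \frac{245}{12}$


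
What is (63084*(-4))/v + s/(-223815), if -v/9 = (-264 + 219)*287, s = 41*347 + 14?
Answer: -36909133/16517547 ≈ -2.2345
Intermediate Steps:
s = 14241 (s = 14227 + 14 = 14241)
v = 116235 (v = -9*(-264 + 219)*287 = -(-405)*287 = -9*(-12915) = 116235)
(63084*(-4))/v + s/(-223815) = (63084*(-4))/116235 + 14241/(-223815) = -252336*1/116235 + 14241*(-1/223815) = -12016/5535 - 4747/74605 = -36909133/16517547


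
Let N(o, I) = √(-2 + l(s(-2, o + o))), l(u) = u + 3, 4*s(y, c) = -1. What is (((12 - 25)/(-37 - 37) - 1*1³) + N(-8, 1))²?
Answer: 1957/1369 - 61*√3/74 ≈ 0.0017390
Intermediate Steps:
s(y, c) = -¼ (s(y, c) = (¼)*(-1) = -¼)
l(u) = 3 + u
N(o, I) = √3/2 (N(o, I) = √(-2 + (3 - ¼)) = √(-2 + 11/4) = √(¾) = √3/2)
(((12 - 25)/(-37 - 37) - 1*1³) + N(-8, 1))² = (((12 - 25)/(-37 - 37) - 1*1³) + √3/2)² = ((-13/(-74) - 1*1) + √3/2)² = ((-13*(-1/74) - 1) + √3/2)² = ((13/74 - 1) + √3/2)² = (-61/74 + √3/2)²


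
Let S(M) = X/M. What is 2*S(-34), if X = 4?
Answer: -4/17 ≈ -0.23529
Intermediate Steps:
S(M) = 4/M
2*S(-34) = 2*(4/(-34)) = 2*(4*(-1/34)) = 2*(-2/17) = -4/17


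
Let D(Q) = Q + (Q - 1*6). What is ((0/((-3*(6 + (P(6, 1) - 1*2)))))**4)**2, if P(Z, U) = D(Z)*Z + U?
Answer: 0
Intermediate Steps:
D(Q) = -6 + 2*Q (D(Q) = Q + (Q - 6) = Q + (-6 + Q) = -6 + 2*Q)
P(Z, U) = U + Z*(-6 + 2*Z) (P(Z, U) = (-6 + 2*Z)*Z + U = Z*(-6 + 2*Z) + U = U + Z*(-6 + 2*Z))
((0/((-3*(6 + (P(6, 1) - 1*2)))))**4)**2 = ((0/((-3*(6 + ((1 + 2*6*(-3 + 6)) - 1*2)))))**4)**2 = ((0/((-3*(6 + ((1 + 2*6*3) - 2)))))**4)**2 = ((0/((-3*(6 + ((1 + 36) - 2)))))**4)**2 = ((0/((-3*(6 + (37 - 2)))))**4)**2 = ((0/((-3*(6 + 35))))**4)**2 = ((0/((-3*41)))**4)**2 = ((0/(-123))**4)**2 = ((0*(-1/123))**4)**2 = (0**4)**2 = 0**2 = 0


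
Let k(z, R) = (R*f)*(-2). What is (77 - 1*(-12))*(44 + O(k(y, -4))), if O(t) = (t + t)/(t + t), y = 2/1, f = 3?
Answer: 4005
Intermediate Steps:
y = 2 (y = 2*1 = 2)
k(z, R) = -6*R (k(z, R) = (R*3)*(-2) = (3*R)*(-2) = -6*R)
O(t) = 1 (O(t) = (2*t)/((2*t)) = (2*t)*(1/(2*t)) = 1)
(77 - 1*(-12))*(44 + O(k(y, -4))) = (77 - 1*(-12))*(44 + 1) = (77 + 12)*45 = 89*45 = 4005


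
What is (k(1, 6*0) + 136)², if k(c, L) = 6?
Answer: 20164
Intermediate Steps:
(k(1, 6*0) + 136)² = (6 + 136)² = 142² = 20164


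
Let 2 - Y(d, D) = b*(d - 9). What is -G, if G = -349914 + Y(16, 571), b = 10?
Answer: 349982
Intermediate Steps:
Y(d, D) = 92 - 10*d (Y(d, D) = 2 - 10*(d - 9) = 2 - 10*(-9 + d) = 2 - (-90 + 10*d) = 2 + (90 - 10*d) = 92 - 10*d)
G = -349982 (G = -349914 + (92 - 10*16) = -349914 + (92 - 160) = -349914 - 68 = -349982)
-G = -1*(-349982) = 349982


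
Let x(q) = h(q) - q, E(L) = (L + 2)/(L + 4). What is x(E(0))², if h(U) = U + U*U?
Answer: 1/16 ≈ 0.062500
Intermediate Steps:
h(U) = U + U²
E(L) = (2 + L)/(4 + L)
x(q) = -q + q*(1 + q) (x(q) = q*(1 + q) - q = -q + q*(1 + q))
x(E(0))² = (((2 + 0)/(4 + 0))²)² = ((2/4)²)² = (((¼)*2)²)² = ((½)²)² = (¼)² = 1/16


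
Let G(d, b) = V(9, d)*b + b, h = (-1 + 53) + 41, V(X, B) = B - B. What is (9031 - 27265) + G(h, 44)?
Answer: -18190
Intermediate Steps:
V(X, B) = 0
h = 93 (h = 52 + 41 = 93)
G(d, b) = b (G(d, b) = 0*b + b = 0 + b = b)
(9031 - 27265) + G(h, 44) = (9031 - 27265) + 44 = -18234 + 44 = -18190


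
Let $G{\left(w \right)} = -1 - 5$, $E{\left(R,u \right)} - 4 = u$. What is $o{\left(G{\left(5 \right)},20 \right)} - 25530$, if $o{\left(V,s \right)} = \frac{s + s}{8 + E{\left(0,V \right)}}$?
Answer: $- \frac{76570}{3} \approx -25523.0$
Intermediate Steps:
$E{\left(R,u \right)} = 4 + u$
$G{\left(w \right)} = -6$ ($G{\left(w \right)} = -1 - 5 = -6$)
$o{\left(V,s \right)} = \frac{2 s}{12 + V}$ ($o{\left(V,s \right)} = \frac{s + s}{8 + \left(4 + V\right)} = \frac{2 s}{12 + V}$)
$o{\left(G{\left(5 \right)},20 \right)} - 25530 = 2 \cdot 20 \frac{1}{12 - 6} - 25530 = 2 \cdot 20 \cdot \frac{1}{6} - 25530 = \frac{20}{3} - 25530 = - \frac{76570}{3}$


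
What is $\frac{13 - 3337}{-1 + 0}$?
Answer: $3324$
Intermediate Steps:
$\frac{13 - 3337}{-1 + 0} = \frac{13 - 3337}{-1} = \left(-3324\right) \left(-1\right) = 3324$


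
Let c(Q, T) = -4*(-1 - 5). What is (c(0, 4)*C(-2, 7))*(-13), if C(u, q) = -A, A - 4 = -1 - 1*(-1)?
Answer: 1248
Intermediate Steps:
c(Q, T) = 24 (c(Q, T) = -4*(-6) = 24)
A = 4 (A = 4 + (-1 - 1*(-1)) = 4 + (-1 + 1) = 4 + 0 = 4)
C(u, q) = -4 (C(u, q) = -1*4 = -4)
(c(0, 4)*C(-2, 7))*(-13) = (24*(-4))*(-13) = -96*(-13) = 1248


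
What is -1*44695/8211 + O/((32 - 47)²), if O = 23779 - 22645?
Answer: -11827/29325 ≈ -0.40331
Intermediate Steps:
O = 1134
-1*44695/8211 + O/((32 - 47)²) = -1*44695/8211 + 1134/((32 - 47)²) = -44695*1/8211 + 1134/((-15)²) = -6385/1173 + 1134/225 = -6385/1173 + 1134*(1/225) = -6385/1173 + 126/25 = -11827/29325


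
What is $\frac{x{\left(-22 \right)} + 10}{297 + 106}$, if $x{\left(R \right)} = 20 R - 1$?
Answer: $- \frac{431}{403} \approx -1.0695$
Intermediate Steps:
$x{\left(R \right)} = -1 + 20 R$
$\frac{x{\left(-22 \right)} + 10}{297 + 106} = \frac{\left(-1 + 20 \left(-22\right)\right) + 10}{297 + 106} = \frac{\left(-1 - 440\right) + 10}{403} = \left(-441 + 10\right) \frac{1}{403} = \left(-431\right) \frac{1}{403} = - \frac{431}{403}$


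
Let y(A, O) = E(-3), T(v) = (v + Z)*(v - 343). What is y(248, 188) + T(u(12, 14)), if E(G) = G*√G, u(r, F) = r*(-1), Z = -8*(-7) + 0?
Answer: -15620 - 3*I*√3 ≈ -15620.0 - 5.1962*I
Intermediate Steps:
Z = 56 (Z = 56 + 0 = 56)
u(r, F) = -r
T(v) = (-343 + v)*(56 + v) (T(v) = (v + 56)*(v - 343) = (56 + v)*(-343 + v) = (-343 + v)*(56 + v))
E(G) = G^(3/2)
y(A, O) = -3*I*√3 (y(A, O) = (-3)^(3/2) = -3*I*√3)
y(248, 188) + T(u(12, 14)) = -3*I*√3 + (-19208 + (-1*12)² - (-287)*12) = -3*I*√3 + (-19208 + (-12)² - 287*(-12)) = -3*I*√3 + (-19208 + 144 + 3444) = -3*I*√3 - 15620 = -15620 - 3*I*√3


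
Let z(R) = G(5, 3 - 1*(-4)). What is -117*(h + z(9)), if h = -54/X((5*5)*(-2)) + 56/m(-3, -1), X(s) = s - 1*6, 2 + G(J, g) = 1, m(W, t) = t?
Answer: 183573/28 ≈ 6556.2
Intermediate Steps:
G(J, g) = -1 (G(J, g) = -2 + 1 = -1)
X(s) = -6 + s (X(s) = s - 6 = -6 + s)
z(R) = -1
h = -1541/28 (h = -54/(-6 + (5*5)*(-2)) + 56/(-1) = -54/(-6 + 25*(-2)) + 56*(-1) = -54/(-6 - 50) - 56 = -54/(-56) - 56 = -54*(-1/56) - 56 = 27/28 - 56 = -1541/28 ≈ -55.036)
-117*(h + z(9)) = -117*(-1541/28 - 1) = -117*(-1569/28) = 183573/28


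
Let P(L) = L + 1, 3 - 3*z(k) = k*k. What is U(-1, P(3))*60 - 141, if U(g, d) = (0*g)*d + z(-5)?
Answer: -581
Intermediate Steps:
z(k) = 1 - k²/3 (z(k) = 1 - k*k/3 = 1 - k²/3)
P(L) = 1 + L
U(g, d) = -22/3 (U(g, d) = (0*g)*d + (1 - ⅓*(-5)²) = 0*d + (1 - ⅓*25) = 0 + (1 - 25/3) = 0 - 22/3 = -22/3)
U(-1, P(3))*60 - 141 = -22/3*60 - 141 = -440 - 141 = -581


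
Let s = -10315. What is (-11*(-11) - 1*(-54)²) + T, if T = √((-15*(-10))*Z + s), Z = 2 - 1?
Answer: -2795 + I*√10165 ≈ -2795.0 + 100.82*I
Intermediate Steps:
Z = 1
T = I*√10165 (T = √(-15*(-10)*1 - 10315) = √(150*1 - 10315) = √(150 - 10315) = √(-10165) = I*√10165 ≈ 100.82*I)
(-11*(-11) - 1*(-54)²) + T = (-11*(-11) - 1*(-54)²) + I*√10165 = (121 - 1*2916) + I*√10165 = (121 - 2916) + I*√10165 = -2795 + I*√10165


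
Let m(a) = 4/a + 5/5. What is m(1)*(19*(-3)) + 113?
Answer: -172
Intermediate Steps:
m(a) = 1 + 4/a (m(a) = 4/a + 5*(⅕) = 4/a + 1 = 1 + 4/a)
m(1)*(19*(-3)) + 113 = ((4 + 1)/1)*(19*(-3)) + 113 = (1*5)*(-57) + 113 = 5*(-57) + 113 = -285 + 113 = -172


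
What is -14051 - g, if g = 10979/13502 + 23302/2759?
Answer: -523773019583/37252018 ≈ -14060.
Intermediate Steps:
g = 344914665/37252018 (g = 10979*(1/13502) + 23302*(1/2759) = 10979/13502 + 23302/2759 = 344914665/37252018 ≈ 9.2590)
-14051 - g = -14051 - 1*344914665/37252018 = -14051 - 344914665/37252018 = -523773019583/37252018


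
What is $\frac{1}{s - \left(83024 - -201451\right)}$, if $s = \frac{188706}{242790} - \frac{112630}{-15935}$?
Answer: $- \frac{128961955}{36685440399698} \approx -3.5153 \cdot 10^{-6}$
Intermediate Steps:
$s = \frac{1011748927}{128961955}$ ($s = 188706 \cdot \frac{1}{242790} - - \frac{22526}{3187} = \frac{31451}{40465} + \frac{22526}{3187} = \frac{1011748927}{128961955} \approx 7.8453$)
$\frac{1}{s - \left(83024 - -201451\right)} = \frac{1}{\frac{1011748927}{128961955} - \left(83024 - -201451\right)} = \frac{1}{\frac{1011748927}{128961955} - \left(83024 + 201451\right)} = \frac{1}{\frac{1011748927}{128961955} - 284475} = \frac{1}{- \frac{36685440399698}{128961955}} = - \frac{128961955}{36685440399698}$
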